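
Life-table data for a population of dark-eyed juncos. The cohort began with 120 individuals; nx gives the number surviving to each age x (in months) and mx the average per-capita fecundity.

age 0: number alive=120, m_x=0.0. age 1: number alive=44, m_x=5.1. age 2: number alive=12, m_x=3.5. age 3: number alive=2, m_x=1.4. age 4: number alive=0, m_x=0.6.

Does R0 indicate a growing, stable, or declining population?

lx = nx/n0 = nx/120: 1, 0.36667…, 0.1, 0.01667…, 0
R0 = Σ lx·mx = 0 + 1.87… + 0.35 + 0.023333… + 0 = 2.243333…
R0 > 1, so the population is growing.

growing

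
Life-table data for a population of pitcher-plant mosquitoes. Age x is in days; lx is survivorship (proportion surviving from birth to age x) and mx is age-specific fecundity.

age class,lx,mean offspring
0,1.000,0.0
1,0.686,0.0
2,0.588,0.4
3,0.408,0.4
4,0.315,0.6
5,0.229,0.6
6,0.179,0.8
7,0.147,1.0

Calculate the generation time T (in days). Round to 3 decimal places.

lx·mx: 0, 0, 0.2352, 0.1632, 0.189, 0.1374, 0.1432, 0.147 → R0 = 1.015
x·lx·mx: 0, 0, 0.4704, 0.4896, 0.756, 0.687, 0.8592, 1.029 → Σ = 4.2912
T = 4.2912 / 1.015 = 4.227783… → 4.228

4.228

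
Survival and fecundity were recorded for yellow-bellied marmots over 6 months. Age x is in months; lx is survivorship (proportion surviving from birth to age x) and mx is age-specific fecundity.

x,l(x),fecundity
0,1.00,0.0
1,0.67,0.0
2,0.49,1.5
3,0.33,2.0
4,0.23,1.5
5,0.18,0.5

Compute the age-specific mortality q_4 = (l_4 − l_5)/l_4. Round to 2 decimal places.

q_4 = (l_4 − l_5) / l_4 = (0.23 − 0.18) / 0.23
     = 0.05 / 0.23 = 0.217391… → 0.22

0.22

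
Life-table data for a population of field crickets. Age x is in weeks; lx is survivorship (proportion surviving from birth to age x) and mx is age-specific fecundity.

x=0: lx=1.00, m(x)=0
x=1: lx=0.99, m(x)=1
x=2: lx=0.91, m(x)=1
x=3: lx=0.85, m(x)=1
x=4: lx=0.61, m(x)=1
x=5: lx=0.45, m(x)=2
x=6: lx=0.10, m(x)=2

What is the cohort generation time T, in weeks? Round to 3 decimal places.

lx·mx: 0, 0.99, 0.91, 0.85, 0.61, 0.9, 0.2 → R0 = 4.46
x·lx·mx: 0, 0.99, 1.82, 2.55, 2.44, 4.5, 1.2 → Σ = 13.5
T = 13.5 / 4.46 = 3.026906… → 3.027

3.027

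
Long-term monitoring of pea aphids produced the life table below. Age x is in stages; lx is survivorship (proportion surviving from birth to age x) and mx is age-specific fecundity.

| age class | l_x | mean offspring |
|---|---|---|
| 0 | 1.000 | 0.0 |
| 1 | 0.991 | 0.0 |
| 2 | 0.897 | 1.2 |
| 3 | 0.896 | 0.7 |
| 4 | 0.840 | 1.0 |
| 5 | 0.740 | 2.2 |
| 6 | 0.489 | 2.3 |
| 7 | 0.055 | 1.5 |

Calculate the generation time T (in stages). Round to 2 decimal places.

lx·mx: 0, 0, 1.0764, 0.6272, 0.84, 1.628, 1.1247, 0.0825 → R0 = 5.3788
x·lx·mx: 0, 0, 2.1528, 1.8816, 3.36, 8.14, 6.7482, 0.5775 → Σ = 22.8601
T = 22.8601 / 5.3788 = 4.250037… → 4.25

4.25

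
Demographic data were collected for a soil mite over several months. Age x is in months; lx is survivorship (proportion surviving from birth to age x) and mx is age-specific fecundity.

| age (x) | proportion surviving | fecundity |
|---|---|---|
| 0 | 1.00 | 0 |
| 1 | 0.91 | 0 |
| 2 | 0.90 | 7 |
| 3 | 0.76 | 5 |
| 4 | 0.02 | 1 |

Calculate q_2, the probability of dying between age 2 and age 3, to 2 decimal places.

q_2 = (l_2 − l_3) / l_2 = (0.9 − 0.76) / 0.9
     = 0.14 / 0.9 = 0.155556… → 0.16

0.16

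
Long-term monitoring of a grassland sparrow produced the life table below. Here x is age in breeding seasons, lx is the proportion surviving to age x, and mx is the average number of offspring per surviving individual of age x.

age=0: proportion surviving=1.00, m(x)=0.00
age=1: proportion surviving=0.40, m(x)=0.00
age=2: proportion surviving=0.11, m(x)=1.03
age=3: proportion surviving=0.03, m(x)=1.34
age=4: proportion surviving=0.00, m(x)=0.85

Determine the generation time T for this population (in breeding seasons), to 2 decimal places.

2.26

lx·mx: 0, 0, 0.1133, 0.0402, 0 → R0 = 0.1535
x·lx·mx: 0, 0, 0.2266, 0.1206, 0 → Σ = 0.3472
T = 0.3472 / 0.1535 = 2.261889… → 2.26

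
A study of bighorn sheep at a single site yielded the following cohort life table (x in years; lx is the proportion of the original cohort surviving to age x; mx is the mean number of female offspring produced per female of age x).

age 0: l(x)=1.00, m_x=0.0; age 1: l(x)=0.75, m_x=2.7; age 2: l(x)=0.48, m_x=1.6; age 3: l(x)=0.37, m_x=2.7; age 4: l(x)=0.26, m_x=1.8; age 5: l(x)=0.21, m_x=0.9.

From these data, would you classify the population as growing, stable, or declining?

growing

R0 = Σ lx·mx = 0 + 2.025 + 0.768 + 0.999 + 0.468 + 0.189 = 4.449
R0 > 1, so the population is growing.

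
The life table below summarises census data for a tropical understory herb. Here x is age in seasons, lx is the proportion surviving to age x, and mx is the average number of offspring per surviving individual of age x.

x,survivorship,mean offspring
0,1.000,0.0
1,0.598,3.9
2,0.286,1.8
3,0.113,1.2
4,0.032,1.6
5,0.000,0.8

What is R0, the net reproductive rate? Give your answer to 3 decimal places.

lx·mx by age: 0, 2.3322, 0.5148, 0.1356, 0.0512, 0
R0 = Σ lx·mx = 3.0338 → 3.034

3.034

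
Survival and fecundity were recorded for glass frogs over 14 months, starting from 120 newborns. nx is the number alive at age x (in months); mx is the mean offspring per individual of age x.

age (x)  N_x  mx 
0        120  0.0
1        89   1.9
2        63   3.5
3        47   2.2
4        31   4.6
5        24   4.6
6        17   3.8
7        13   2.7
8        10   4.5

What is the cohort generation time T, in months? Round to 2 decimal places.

lx = nx/n0 = nx/120: 1, 0.74167…, 0.525, 0.39167…, 0.25833…, 0.2, 0.14167…, 0.10833…, 0.08333…
lx·mx: 0, 1.409167…, 1.8375, 0.861667…, 1.188333…, 0.92, 0.538333…, 0.2925…, 0.375… → R0 = 7.4225…
x·lx·mx: 0, 1.409167…, 3.675, 2.585…, 4.753333…, 4.6, 3.23…, 2.0475…, 3… → Σ = 25.3…
T = 25.3… / 7.4225… = 3.408555… → 3.41

3.41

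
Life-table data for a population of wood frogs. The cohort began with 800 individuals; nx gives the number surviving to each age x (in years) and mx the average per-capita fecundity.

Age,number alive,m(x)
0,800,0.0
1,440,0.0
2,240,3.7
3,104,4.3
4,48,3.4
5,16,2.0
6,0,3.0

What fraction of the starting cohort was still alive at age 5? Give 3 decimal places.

0.020

l_5 = n_5/n_0 = 16/800 = 0.02 → 0.020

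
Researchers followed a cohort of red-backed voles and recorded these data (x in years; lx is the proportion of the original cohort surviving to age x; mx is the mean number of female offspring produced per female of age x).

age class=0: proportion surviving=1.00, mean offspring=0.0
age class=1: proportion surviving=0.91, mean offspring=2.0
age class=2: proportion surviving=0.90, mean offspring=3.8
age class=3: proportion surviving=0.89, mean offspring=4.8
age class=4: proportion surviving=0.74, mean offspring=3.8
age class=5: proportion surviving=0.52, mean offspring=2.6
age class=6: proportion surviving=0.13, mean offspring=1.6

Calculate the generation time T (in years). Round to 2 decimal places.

2.93

lx·mx: 0, 1.82, 3.42, 4.272, 2.812, 1.352, 0.208 → R0 = 13.884
x·lx·mx: 0, 1.82, 6.84, 12.816, 11.248, 6.76, 1.248 → Σ = 40.732
T = 40.732 / 13.884 = 2.933737… → 2.93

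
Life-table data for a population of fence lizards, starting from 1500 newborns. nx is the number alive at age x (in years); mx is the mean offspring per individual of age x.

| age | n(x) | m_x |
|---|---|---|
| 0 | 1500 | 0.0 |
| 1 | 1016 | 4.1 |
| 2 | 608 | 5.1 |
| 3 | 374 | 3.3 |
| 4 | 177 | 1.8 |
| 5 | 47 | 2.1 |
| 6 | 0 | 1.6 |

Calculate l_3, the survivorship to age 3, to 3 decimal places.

0.249

l_3 = n_3/n_0 = 374/1500 = 0.249333… → 0.249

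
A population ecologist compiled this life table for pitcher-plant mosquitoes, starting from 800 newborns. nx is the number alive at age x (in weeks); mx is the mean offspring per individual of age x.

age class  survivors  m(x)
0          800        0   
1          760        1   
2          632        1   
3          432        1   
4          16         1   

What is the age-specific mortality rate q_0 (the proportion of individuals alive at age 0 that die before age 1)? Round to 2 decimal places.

0.05

lx = nx/n0 = nx/800: 1, 0.95, 0.79, 0.54, 0.02
q_0 = (l_0 − l_1) / l_0 = (1 − 0.95) / 1
     = 0.05 / 1 = 0.05 → 0.05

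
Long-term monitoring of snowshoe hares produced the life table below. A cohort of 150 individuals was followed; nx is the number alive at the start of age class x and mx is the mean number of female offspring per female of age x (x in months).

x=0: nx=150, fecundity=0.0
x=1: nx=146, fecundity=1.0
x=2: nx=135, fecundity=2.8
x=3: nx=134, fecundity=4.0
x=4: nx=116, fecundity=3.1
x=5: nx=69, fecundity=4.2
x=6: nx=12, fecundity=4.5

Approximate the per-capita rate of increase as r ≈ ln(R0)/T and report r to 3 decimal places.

0.760

lx = nx/n0 = nx/150: 1, 0.97333…, 0.9, 0.89333…, 0.77333…, 0.46, 0.08
R0 = Σ lx·mx = 0 + 0.97333… + 2.52 + 3.57333… + 2.39733… + 1.932 + 0.36 = 11.756…
Σ x·lx·mx = 38.142667…; T = 38.142667…/11.756… = 3.24453…
r ≈ ln(R0)/T = ln(11.756…)/3.24453… = 0.75954… → 0.760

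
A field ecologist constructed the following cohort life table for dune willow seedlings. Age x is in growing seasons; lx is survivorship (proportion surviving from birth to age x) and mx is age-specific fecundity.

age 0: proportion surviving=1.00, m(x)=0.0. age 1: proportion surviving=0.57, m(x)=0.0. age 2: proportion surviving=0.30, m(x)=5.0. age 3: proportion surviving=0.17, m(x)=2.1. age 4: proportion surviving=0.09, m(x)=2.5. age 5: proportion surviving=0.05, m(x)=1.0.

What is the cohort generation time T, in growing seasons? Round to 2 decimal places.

lx·mx: 0, 0, 1.5, 0.357, 0.225, 0.05 → R0 = 2.132
x·lx·mx: 0, 0, 3, 1.071, 0.9, 0.25 → Σ = 5.221
T = 5.221 / 2.132 = 2.448874… → 2.45

2.45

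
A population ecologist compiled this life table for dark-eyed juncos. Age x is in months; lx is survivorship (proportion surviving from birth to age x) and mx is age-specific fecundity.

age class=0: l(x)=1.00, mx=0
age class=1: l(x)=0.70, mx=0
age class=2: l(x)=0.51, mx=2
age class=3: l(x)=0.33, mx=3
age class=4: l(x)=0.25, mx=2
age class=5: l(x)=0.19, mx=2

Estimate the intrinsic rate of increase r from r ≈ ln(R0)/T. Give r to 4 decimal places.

0.3442

R0 = Σ lx·mx = 0 + 0 + 1.02 + 0.99 + 0.5 + 0.38 = 2.89
Σ x·lx·mx = 8.91; T = 8.91/2.89 = 3.08304…
r ≈ ln(R0)/T = ln(2.89)/3.08304… = 0.344223… → 0.3442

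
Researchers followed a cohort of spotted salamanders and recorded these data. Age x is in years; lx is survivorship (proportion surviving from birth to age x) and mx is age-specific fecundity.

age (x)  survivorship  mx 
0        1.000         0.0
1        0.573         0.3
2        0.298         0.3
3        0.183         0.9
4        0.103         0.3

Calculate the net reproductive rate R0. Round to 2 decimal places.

0.46

lx·mx by age: 0, 0.1719, 0.0894, 0.1647, 0.0309
R0 = Σ lx·mx = 0.4569 → 0.46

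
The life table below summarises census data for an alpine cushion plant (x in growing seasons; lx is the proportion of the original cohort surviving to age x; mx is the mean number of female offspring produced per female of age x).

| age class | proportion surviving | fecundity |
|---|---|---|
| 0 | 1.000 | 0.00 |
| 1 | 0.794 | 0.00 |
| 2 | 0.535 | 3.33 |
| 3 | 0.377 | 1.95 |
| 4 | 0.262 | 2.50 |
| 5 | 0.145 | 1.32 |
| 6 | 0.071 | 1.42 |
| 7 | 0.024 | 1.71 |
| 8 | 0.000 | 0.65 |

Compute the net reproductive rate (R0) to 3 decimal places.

3.505

lx·mx by age: 0, 0, 1.78155, 0.73515, 0.655, 0.1914, 0.10082, 0.04104, 0
R0 = Σ lx·mx = 3.50496 → 3.505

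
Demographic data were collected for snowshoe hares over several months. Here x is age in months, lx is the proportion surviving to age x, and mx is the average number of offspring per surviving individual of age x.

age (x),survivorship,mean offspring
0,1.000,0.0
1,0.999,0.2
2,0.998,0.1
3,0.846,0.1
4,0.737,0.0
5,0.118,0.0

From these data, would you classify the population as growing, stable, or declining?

R0 = Σ lx·mx = 0 + 0.1998 + 0.0998 + 0.0846 + 0 + 0 = 0.3842
R0 < 1, so the population is declining.

declining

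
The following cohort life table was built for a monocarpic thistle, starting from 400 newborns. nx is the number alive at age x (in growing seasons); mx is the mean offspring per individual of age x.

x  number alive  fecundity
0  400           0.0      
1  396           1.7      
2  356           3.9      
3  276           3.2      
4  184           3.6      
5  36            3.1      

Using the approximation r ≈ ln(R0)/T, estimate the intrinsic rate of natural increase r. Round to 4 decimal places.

0.8909

lx = nx/n0 = nx/400: 1, 0.99, 0.89, 0.69, 0.46, 0.09
R0 = Σ lx·mx = 0 + 1.683 + 3.471 + 2.208 + 1.656 + 0.279 = 9.297
Σ x·lx·mx = 23.268; T = 23.268/9.297 = 2.50274…
r ≈ ln(R0)/T = ln(9.297)/2.50274… = 0.890899… → 0.8909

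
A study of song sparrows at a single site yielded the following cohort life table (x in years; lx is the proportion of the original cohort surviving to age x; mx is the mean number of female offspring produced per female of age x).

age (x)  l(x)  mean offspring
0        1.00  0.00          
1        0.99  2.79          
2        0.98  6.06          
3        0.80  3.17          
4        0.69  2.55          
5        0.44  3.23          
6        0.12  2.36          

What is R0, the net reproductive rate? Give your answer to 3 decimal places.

14.701

lx·mx by age: 0, 2.7621, 5.9388, 2.536, 1.7595, 1.4212, 0.2832
R0 = Σ lx·mx = 14.7008 → 14.701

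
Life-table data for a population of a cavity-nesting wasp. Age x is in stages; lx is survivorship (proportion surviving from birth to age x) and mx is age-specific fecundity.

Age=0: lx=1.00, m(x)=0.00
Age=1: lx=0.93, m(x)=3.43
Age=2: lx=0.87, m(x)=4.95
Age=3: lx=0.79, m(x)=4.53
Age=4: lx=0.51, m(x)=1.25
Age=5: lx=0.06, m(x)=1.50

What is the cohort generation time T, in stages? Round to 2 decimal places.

2.16

lx·mx: 0, 3.1899, 4.3065, 3.5787, 0.6375, 0.09 → R0 = 11.8026
x·lx·mx: 0, 3.1899, 8.613, 10.7361, 2.55, 0.45 → Σ = 25.539
T = 25.539 / 11.8026 = 2.163845… → 2.16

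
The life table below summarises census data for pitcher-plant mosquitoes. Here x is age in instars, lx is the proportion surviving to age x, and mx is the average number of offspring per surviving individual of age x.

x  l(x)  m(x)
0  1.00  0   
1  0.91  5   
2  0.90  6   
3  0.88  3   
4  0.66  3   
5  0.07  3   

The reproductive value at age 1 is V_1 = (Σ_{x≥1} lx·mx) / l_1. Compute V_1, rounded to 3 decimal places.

16.242

lx·mx for x ≥ 1: 4.55, 5.4, 2.64, 1.98, 0.21 → sum = 14.78
V_1 = 14.78 / l_1 = 14.78 / 0.91 = 16.241758… → 16.242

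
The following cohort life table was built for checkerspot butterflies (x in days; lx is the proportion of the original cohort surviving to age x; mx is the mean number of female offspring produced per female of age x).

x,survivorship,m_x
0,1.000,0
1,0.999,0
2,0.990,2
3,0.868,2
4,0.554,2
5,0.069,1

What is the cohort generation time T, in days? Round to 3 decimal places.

2.850

lx·mx: 0, 0, 1.98, 1.736, 1.108, 0.069 → R0 = 4.893
x·lx·mx: 0, 0, 3.96, 5.208, 4.432, 0.345 → Σ = 13.945
T = 13.945 / 4.893 = 2.84999… → 2.850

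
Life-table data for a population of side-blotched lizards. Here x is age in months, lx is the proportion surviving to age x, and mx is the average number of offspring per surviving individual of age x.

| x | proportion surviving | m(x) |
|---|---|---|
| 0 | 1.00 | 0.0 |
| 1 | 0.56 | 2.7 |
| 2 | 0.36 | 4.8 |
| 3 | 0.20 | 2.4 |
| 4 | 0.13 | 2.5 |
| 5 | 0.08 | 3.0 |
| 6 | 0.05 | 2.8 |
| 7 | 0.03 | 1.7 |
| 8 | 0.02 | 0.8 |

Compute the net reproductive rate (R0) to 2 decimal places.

lx·mx by age: 0, 1.512, 1.728, 0.48, 0.325, 0.24, 0.14, 0.051, 0.016
R0 = Σ lx·mx = 4.492 → 4.49

4.49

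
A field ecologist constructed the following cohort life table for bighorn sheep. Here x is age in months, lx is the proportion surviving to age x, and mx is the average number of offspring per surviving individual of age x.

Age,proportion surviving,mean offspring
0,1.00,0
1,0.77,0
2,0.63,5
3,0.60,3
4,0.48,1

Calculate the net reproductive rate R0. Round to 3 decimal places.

5.430

lx·mx by age: 0, 0, 3.15, 1.8, 0.48
R0 = Σ lx·mx = 5.43 → 5.430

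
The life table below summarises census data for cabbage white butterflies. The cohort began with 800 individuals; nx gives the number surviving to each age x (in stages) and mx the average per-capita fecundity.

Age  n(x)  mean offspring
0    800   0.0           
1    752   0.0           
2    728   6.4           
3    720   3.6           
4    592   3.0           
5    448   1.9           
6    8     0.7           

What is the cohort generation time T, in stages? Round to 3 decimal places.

2.882

lx = nx/n0 = nx/800: 1, 0.94, 0.91, 0.9, 0.74, 0.56, 0.01
lx·mx: 0, 0, 5.824, 3.24, 2.22, 1.064, 0.007 → R0 = 12.355
x·lx·mx: 0, 0, 11.648, 9.72, 8.88, 5.32, 0.042 → Σ = 35.61
T = 35.61 / 12.355 = 2.882234… → 2.882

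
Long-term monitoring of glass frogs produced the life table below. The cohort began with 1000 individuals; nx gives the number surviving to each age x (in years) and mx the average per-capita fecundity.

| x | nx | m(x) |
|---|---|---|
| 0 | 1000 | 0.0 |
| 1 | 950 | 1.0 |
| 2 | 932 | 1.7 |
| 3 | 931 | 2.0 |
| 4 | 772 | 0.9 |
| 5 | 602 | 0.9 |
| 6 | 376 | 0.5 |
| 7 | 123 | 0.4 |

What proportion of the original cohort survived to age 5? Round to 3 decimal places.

l_5 = n_5/n_0 = 602/1000 = 0.602 → 0.602

0.602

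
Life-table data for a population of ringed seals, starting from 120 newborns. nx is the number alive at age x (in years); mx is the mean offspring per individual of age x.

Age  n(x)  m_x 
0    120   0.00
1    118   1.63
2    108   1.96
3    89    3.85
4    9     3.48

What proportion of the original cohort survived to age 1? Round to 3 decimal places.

0.983

l_1 = n_1/n_0 = 118/120 = 0.983333… → 0.983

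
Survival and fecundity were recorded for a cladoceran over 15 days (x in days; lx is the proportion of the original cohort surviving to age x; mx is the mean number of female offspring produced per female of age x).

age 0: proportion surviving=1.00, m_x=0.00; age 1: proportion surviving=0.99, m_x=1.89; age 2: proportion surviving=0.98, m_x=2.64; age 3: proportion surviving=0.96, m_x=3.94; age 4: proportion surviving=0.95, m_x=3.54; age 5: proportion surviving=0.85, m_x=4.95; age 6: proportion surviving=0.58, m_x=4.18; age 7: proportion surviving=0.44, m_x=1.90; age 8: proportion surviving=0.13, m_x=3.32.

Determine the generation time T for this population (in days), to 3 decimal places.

3.934

lx·mx: 0, 1.8711, 2.5872, 3.7824, 3.363, 4.2075, 2.4244, 0.836, 0.4316 → R0 = 19.5032
x·lx·mx: 0, 1.8711, 5.1744, 11.3472, 13.452, 21.0375, 14.5464, 5.852, 3.4528 → Σ = 76.7334
T = 76.7334 / 19.5032 = 3.934401… → 3.934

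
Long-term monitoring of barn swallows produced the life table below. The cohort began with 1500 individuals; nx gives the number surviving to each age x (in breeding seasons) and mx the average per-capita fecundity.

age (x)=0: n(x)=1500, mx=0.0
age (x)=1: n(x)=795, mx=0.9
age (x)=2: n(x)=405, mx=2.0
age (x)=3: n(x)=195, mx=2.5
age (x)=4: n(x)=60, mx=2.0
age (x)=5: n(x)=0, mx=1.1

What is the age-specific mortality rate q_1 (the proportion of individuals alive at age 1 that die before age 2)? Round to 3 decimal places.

0.491

lx = nx/n0 = nx/1500: 1, 0.53, 0.27, 0.13, 0.04, 0
q_1 = (l_1 − l_2) / l_1 = (0.53 − 0.27) / 0.53
     = 0.26 / 0.53 = 0.490566… → 0.491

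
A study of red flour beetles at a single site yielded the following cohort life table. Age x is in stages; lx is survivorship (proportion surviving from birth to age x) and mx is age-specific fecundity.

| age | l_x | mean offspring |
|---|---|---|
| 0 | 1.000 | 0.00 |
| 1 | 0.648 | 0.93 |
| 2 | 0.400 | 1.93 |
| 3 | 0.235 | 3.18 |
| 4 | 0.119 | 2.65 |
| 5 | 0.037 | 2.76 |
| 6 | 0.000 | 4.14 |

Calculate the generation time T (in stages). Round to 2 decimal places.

2.43

lx·mx: 0, 0.60264, 0.772, 0.7473, 0.31535, 0.10212, 0 → R0 = 2.53941
x·lx·mx: 0, 0.60264, 1.544, 2.2419, 1.2614, 0.5106, 0 → Σ = 6.16054
T = 6.16054 / 2.53941 = 2.425973… → 2.43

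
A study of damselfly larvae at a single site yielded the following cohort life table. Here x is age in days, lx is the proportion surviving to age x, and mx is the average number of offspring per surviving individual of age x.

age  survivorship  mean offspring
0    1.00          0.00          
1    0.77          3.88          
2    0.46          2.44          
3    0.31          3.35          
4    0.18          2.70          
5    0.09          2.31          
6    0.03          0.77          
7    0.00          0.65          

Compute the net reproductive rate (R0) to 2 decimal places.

lx·mx by age: 0, 2.9876, 1.1224, 1.0385, 0.486, 0.2079, 0.0231, 0
R0 = Σ lx·mx = 5.8655 → 5.87

5.87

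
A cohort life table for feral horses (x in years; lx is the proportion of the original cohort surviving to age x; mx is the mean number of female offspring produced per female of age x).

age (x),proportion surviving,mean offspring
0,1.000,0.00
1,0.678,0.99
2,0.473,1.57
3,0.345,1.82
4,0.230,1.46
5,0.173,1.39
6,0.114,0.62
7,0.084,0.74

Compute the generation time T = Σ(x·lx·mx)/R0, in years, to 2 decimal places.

2.71

lx·mx: 0, 0.67122, 0.74261, 0.6279, 0.3358, 0.24047, 0.07068, 0.06216 → R0 = 2.75084
x·lx·mx: 0, 0.67122, 1.48522, 1.8837, 1.3432, 1.20235, 0.42408, 0.43512 → Σ = 7.44489
T = 7.44489 / 2.75084 = 2.706406… → 2.71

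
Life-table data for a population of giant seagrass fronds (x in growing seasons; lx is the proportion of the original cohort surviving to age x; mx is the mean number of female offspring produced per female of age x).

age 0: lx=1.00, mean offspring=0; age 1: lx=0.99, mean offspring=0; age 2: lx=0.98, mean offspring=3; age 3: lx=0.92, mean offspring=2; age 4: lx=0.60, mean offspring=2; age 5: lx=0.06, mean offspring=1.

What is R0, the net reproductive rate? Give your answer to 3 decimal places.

lx·mx by age: 0, 0, 2.94, 1.84, 1.2, 0.06
R0 = Σ lx·mx = 6.04 → 6.040

6.040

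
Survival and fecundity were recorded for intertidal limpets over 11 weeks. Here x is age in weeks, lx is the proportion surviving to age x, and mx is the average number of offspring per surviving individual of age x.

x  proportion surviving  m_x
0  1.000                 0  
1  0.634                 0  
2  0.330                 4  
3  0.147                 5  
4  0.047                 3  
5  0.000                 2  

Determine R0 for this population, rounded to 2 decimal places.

lx·mx by age: 0, 0, 1.32, 0.735, 0.141, 0
R0 = Σ lx·mx = 2.196 → 2.20

2.20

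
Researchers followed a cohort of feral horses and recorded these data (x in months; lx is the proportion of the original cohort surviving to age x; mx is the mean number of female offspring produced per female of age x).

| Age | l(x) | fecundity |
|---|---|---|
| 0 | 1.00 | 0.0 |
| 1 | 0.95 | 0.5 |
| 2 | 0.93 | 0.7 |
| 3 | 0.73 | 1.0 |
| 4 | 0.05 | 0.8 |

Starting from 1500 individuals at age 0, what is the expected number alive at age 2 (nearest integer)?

Expected survivors = N0 · l_2 = 1500 × 0.93 = 1395 → 1395

1395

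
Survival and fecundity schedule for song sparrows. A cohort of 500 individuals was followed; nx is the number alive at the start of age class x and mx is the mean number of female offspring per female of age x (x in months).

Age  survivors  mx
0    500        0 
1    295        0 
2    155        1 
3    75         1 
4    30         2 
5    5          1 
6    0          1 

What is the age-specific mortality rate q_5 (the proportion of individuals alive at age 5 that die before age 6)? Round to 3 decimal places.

lx = nx/n0 = nx/500: 1, 0.59, 0.31, 0.15, 0.06, 0.01, 0
q_5 = (l_5 − l_6) / l_5 = (0.01 − 0) / 0.01
     = 0.01 / 0.01 = 1 → 1.000

1.000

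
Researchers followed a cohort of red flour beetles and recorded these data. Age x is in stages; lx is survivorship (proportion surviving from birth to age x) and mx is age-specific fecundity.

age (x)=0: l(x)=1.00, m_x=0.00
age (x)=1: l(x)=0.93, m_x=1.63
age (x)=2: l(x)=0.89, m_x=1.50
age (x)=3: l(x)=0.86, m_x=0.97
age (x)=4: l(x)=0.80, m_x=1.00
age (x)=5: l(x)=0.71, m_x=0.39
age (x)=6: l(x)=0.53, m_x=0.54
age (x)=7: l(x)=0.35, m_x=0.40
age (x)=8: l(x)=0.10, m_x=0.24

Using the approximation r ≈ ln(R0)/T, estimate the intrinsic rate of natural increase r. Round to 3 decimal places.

0.608

R0 = Σ lx·mx = 0 + 1.5159 + 1.335 + 0.8342 + 0.8 + 0.2769 + 0.2862 + 0.14 + 0.024 = 5.2122
Σ x·lx·mx = 14.1622; T = 14.1622/5.2122 = 2.71713…
r ≈ ln(R0)/T = ln(5.2122)/2.71713… = 0.60763… → 0.608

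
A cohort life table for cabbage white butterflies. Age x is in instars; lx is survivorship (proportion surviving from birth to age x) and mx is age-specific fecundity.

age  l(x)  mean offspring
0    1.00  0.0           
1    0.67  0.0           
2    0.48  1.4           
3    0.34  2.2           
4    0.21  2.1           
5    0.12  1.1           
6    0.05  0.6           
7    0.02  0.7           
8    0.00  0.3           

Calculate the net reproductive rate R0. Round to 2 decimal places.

lx·mx by age: 0, 0, 0.672, 0.748, 0.441, 0.132, 0.03, 0.014, 0
R0 = Σ lx·mx = 2.037 → 2.04

2.04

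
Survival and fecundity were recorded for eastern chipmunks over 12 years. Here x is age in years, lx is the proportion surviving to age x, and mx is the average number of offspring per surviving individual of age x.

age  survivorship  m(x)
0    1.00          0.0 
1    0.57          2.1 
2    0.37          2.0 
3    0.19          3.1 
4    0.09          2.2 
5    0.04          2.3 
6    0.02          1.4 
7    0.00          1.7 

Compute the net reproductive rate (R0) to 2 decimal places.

lx·mx by age: 0, 1.197, 0.74, 0.589, 0.198, 0.092, 0.028, 0
R0 = Σ lx·mx = 2.844 → 2.84

2.84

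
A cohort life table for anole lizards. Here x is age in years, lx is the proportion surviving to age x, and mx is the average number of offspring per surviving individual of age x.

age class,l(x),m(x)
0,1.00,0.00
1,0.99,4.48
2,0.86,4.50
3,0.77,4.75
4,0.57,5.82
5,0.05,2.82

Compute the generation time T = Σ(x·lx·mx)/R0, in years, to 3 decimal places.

2.407

lx·mx: 0, 4.4352, 3.87, 3.6575, 3.3174, 0.141 → R0 = 15.4211
x·lx·mx: 0, 4.4352, 7.74, 10.9725, 13.2696, 0.705 → Σ = 37.1223
T = 37.1223 / 15.4211 = 2.407241… → 2.407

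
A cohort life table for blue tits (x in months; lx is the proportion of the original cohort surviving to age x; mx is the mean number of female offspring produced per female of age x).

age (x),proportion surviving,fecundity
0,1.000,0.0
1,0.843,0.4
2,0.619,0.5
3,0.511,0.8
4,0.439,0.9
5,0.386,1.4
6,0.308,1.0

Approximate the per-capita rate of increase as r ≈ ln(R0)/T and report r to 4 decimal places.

R0 = Σ lx·mx = 0 + 0.3372 + 0.3095 + 0.4088 + 0.3951 + 0.5404 + 0.308 = 2.299
Σ x·lx·mx = 8.313; T = 8.313/2.299 = 3.61592…
r ≈ ln(R0)/T = ln(2.299)/3.61592… = 0.230225… → 0.2302

0.2302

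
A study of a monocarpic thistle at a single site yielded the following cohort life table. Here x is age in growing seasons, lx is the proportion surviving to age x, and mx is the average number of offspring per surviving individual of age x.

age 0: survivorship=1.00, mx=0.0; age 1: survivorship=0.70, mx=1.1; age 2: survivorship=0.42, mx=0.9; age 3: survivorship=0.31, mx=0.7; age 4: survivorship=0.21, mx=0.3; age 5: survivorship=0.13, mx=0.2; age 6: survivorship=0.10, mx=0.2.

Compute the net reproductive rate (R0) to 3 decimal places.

1.474

lx·mx by age: 0, 0.77, 0.378, 0.217, 0.063, 0.026, 0.02
R0 = Σ lx·mx = 1.474 → 1.474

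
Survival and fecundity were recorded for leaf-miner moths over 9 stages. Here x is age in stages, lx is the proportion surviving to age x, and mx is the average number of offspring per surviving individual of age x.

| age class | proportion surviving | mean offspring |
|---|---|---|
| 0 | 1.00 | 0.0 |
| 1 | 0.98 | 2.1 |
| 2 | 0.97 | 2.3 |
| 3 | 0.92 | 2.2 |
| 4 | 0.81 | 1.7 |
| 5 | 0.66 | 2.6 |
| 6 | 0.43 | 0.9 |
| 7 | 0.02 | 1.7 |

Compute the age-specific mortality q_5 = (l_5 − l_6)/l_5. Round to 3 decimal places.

0.348

q_5 = (l_5 − l_6) / l_5 = (0.66 − 0.43) / 0.66
     = 0.23 / 0.66 = 0.348485… → 0.348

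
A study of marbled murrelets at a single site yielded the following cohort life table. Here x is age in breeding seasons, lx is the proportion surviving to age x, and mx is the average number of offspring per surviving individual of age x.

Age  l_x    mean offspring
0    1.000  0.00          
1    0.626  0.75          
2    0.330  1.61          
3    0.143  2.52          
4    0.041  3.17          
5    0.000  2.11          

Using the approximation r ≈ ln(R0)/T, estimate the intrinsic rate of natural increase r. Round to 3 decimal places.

0.190

R0 = Σ lx·mx = 0 + 0.4695 + 0.5313 + 0.36036 + 0.12997 + 0 = 1.49113
Σ x·lx·mx = 3.13306; T = 3.13306/1.49113 = 2.10113…
r ≈ ln(R0)/T = ln(1.49113)/2.10113… = 0.19015… → 0.190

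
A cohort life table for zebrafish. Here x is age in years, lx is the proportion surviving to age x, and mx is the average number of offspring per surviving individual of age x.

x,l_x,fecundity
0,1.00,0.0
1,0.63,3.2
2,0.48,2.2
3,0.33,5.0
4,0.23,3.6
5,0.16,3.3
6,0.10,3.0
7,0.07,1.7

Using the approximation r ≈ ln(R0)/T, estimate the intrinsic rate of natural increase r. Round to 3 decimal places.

0.688

R0 = Σ lx·mx = 0 + 2.016 + 1.056 + 1.65 + 0.828 + 0.528 + 0.3 + 0.119 = 6.497
Σ x·lx·mx = 17.663; T = 17.663/6.497 = 2.71864…
r ≈ ln(R0)/T = ln(6.497)/2.71864… = 0.68834… → 0.688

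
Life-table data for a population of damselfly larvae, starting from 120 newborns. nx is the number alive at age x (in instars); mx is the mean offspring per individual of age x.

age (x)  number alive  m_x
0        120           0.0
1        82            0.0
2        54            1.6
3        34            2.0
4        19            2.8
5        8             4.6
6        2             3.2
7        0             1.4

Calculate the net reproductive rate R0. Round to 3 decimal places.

lx = nx/n0 = nx/120: 1, 0.68333…, 0.45, 0.28333…, 0.15833…, 0.06667…, 0.01667…, 0
lx·mx by age: 0, 0, 0.72, 0.566667…, 0.443333…, 0.306667…, 0.053333…, 0
R0 = Σ lx·mx = 2.09… → 2.090

2.090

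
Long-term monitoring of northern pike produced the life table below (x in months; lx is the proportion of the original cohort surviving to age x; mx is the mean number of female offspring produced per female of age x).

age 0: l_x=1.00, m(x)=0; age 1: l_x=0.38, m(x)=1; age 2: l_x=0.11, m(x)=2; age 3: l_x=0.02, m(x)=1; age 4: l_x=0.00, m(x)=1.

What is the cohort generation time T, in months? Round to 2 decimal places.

lx·mx: 0, 0.38, 0.22, 0.02, 0 → R0 = 0.62
x·lx·mx: 0, 0.38, 0.44, 0.06, 0 → Σ = 0.88
T = 0.88 / 0.62 = 1.419355… → 1.42

1.42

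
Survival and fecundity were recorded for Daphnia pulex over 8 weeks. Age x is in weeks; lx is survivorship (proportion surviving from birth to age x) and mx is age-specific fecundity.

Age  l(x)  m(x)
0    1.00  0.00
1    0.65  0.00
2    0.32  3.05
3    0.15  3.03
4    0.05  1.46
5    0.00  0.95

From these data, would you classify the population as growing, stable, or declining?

growing

R0 = Σ lx·mx = 0 + 0 + 0.976 + 0.4545 + 0.073 + 0 = 1.5035
R0 > 1, so the population is growing.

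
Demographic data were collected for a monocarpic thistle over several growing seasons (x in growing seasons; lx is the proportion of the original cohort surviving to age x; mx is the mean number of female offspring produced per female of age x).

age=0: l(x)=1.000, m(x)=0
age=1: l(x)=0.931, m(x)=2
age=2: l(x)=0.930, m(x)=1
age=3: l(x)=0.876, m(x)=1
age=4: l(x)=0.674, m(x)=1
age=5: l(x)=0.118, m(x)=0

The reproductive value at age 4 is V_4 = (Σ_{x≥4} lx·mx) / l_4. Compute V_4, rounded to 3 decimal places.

lx·mx for x ≥ 4: 0.674, 0 → sum = 0.674
V_4 = 0.674 / l_4 = 0.674 / 0.674 = 1 → 1.000

1.000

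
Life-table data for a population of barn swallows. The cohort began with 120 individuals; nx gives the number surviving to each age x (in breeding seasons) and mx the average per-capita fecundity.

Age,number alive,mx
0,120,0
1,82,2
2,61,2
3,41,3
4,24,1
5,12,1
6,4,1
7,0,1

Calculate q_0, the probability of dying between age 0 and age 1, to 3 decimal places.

0.317

lx = nx/n0 = nx/120: 1, 0.68333…, 0.50833…, 0.34167…, 0.2, 0.1, 0.03333…, 0
q_0 = (l_0 − l_1) / l_0 = (1 − 0.683333…) / 1
     = 0.316667… / 1 = 0.316667… → 0.317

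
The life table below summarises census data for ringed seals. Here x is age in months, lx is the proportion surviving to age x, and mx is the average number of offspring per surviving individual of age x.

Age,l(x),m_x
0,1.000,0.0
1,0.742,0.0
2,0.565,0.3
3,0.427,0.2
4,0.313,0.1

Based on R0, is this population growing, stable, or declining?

declining

R0 = Σ lx·mx = 0 + 0 + 0.1695 + 0.0854 + 0.0313 = 0.2862
R0 < 1, so the population is declining.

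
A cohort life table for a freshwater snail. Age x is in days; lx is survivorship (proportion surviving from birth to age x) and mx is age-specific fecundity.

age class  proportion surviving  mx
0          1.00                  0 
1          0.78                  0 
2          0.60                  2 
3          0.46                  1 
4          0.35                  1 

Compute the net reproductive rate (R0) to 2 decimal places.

lx·mx by age: 0, 0, 1.2, 0.46, 0.35
R0 = Σ lx·mx = 2.01 → 2.01

2.01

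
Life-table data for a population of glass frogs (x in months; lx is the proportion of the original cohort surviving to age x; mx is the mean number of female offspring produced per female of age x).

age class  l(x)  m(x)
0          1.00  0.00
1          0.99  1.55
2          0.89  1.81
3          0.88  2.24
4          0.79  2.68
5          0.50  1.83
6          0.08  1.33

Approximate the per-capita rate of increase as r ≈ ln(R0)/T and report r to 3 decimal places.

R0 = Σ lx·mx = 0 + 1.5345 + 1.6109 + 1.9712 + 2.1172 + 0.915 + 0.1064 = 8.2552
Σ x·lx·mx = 24.3521; T = 24.3521/8.2552 = 2.94991…
r ≈ ln(R0)/T = ln(8.2552)/2.94991… = 0.71556… → 0.716

0.716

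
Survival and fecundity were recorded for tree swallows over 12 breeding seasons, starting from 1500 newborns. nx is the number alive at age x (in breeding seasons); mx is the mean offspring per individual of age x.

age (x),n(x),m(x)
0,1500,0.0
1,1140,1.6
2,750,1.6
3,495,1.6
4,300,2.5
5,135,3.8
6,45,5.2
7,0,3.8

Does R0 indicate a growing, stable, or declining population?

lx = nx/n0 = nx/1500: 1, 0.76, 0.5, 0.33, 0.2, 0.09, 0.03, 0
R0 = Σ lx·mx = 0 + 1.216 + 0.8 + 0.528 + 0.5 + 0.342 + 0.156 + 0 = 3.542
R0 > 1, so the population is growing.

growing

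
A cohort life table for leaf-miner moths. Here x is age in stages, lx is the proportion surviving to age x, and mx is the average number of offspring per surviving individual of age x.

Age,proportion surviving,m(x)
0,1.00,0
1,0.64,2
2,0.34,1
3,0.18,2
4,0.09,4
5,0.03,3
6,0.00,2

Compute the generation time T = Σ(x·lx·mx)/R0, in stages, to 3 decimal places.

lx·mx: 0, 1.28, 0.34, 0.36, 0.36, 0.09, 0 → R0 = 2.43
x·lx·mx: 0, 1.28, 0.68, 1.08, 1.44, 0.45, 0 → Σ = 4.93
T = 4.93 / 2.43 = 2.028807… → 2.029

2.029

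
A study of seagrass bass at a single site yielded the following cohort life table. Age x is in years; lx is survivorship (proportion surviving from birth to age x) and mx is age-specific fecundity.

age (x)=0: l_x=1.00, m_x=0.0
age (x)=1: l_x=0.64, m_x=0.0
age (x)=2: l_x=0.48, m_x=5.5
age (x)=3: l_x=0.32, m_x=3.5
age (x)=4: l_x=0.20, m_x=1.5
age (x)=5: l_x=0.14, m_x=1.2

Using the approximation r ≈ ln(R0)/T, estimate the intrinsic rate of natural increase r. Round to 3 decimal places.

0.571

R0 = Σ lx·mx = 0 + 0 + 2.64 + 1.12 + 0.3 + 0.168 = 4.228
Σ x·lx·mx = 10.68; T = 10.68/4.228 = 2.52602…
r ≈ ln(R0)/T = ln(4.228)/2.52602… = 0.57075… → 0.571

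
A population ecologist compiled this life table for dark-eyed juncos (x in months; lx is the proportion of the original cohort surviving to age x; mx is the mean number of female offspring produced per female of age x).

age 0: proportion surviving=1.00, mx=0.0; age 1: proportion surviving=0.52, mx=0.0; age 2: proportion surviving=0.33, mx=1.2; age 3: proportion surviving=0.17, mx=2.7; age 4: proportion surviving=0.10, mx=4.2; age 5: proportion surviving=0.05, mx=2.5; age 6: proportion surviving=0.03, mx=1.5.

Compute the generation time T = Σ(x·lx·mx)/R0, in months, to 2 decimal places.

lx·mx: 0, 0, 0.396, 0.459, 0.42, 0.125, 0.045 → R0 = 1.445
x·lx·mx: 0, 0, 0.792, 1.377, 1.68, 0.625, 0.27 → Σ = 4.744
T = 4.744 / 1.445 = 3.283045… → 3.28

3.28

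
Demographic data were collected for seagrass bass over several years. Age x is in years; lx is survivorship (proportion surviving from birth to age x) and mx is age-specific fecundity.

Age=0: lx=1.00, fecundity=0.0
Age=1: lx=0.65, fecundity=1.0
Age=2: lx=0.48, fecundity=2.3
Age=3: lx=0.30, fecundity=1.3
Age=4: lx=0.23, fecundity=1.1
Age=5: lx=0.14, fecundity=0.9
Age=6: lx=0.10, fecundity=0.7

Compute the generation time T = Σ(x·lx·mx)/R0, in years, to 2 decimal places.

lx·mx: 0, 0.65, 1.104, 0.39, 0.253, 0.126, 0.07 → R0 = 2.593
x·lx·mx: 0, 0.65, 2.208, 1.17, 1.012, 0.63, 0.42 → Σ = 6.09
T = 6.09 / 2.593 = 2.348631… → 2.35

2.35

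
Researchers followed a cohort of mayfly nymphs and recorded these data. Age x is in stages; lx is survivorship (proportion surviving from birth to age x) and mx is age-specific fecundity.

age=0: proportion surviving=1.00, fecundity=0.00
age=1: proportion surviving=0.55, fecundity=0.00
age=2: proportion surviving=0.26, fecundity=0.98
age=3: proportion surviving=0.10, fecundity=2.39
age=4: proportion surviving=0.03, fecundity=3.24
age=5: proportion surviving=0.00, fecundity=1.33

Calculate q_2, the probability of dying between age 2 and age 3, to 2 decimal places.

0.62

q_2 = (l_2 − l_3) / l_2 = (0.26 − 0.1) / 0.26
     = 0.16 / 0.26 = 0.615385… → 0.62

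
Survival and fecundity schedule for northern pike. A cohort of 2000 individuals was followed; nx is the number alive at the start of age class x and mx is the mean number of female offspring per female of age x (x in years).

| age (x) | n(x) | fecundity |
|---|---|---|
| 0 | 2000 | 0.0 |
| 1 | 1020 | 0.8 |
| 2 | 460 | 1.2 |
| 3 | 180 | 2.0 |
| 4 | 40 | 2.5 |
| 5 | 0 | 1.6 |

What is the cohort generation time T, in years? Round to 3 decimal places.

1.860

lx = nx/n0 = nx/2000: 1, 0.51, 0.23, 0.09, 0.02, 0
lx·mx: 0, 0.408, 0.276, 0.18, 0.05, 0 → R0 = 0.914
x·lx·mx: 0, 0.408, 0.552, 0.54, 0.2, 0 → Σ = 1.7
T = 1.7 / 0.914 = 1.859956… → 1.860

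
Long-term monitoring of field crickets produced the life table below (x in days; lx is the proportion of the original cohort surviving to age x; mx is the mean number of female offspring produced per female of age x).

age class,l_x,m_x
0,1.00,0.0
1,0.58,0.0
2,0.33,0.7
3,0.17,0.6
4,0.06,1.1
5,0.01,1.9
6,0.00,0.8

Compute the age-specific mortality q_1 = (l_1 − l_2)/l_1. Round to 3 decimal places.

0.431

q_1 = (l_1 − l_2) / l_1 = (0.58 − 0.33) / 0.58
     = 0.25 / 0.58 = 0.431034… → 0.431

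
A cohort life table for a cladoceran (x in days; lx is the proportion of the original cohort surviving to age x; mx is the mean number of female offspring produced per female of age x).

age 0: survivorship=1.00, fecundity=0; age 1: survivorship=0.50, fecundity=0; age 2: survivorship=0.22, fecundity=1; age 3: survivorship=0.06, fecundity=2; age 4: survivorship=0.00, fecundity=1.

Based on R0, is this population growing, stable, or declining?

declining

R0 = Σ lx·mx = 0 + 0 + 0.22 + 0.12 + 0 = 0.34
R0 < 1, so the population is declining.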